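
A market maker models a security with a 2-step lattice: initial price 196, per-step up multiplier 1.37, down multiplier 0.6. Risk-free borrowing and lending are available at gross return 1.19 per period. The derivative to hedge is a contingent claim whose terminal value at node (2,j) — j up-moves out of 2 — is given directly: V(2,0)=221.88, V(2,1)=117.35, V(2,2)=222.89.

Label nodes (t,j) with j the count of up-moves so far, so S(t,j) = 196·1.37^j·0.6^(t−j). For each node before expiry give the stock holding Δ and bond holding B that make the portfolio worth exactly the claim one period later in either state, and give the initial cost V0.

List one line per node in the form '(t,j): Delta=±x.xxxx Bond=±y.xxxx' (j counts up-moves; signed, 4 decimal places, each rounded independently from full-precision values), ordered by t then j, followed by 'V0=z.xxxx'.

Since d<R<u, set p* = (R−d)/(u−d) = 0.7662; price each node as the discounted p*-expectation of its children.
At expiry t=2: V(2,0)=221.8800, V(2,1)=117.3500, V(2,2)=222.8900
(1,0): S=117.6000. Δ = (V_up−V_dn)/(S_up−S_dn) = (117.3500−221.8800)/(161.1120−70.5600) = -1.1544. V = [p*·117.3500 + (1−p*)·221.8800]/1.19 = 119.1475. B = V − Δ·S = 254.9008.
(1,1): S=268.5200. Δ = (V_up−V_dn)/(S_up−S_dn) = (222.8900−117.3500)/(367.8724−161.1120) = 0.5104. V = [p*·222.8900 + (1−p*)·117.3500]/1.19 = 166.5700. B = V − Δ·S = 29.5051.
(0,0): S=196.0000. Δ = (V_up−V_dn)/(S_up−S_dn) = (166.5700−119.1475)/(268.5200−117.6000) = 0.3142. V = [p*·166.5700 + (1−p*)·119.1475]/1.19 = 130.6590. B = V − Δ·S = 69.0714.
Root portfolio cost Δ·196+B reproduces V0=130.6590.

(0,0): Delta=0.3142 Bond=69.0714
(1,0): Delta=-1.1544 Bond=254.9008
(1,1): Delta=0.5104 Bond=29.5051
V0=130.6590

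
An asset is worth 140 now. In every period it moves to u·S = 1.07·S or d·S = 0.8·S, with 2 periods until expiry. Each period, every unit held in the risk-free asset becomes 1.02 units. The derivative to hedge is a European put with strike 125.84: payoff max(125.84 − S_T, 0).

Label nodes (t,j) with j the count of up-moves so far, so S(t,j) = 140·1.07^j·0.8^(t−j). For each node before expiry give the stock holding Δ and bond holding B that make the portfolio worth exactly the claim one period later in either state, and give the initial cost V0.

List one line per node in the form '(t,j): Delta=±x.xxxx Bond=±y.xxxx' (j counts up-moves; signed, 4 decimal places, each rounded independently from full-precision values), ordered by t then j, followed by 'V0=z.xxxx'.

(0,0): Delta=-0.2720 Bond=41.0209
(1,0): Delta=-1.0000 Bond=123.3725
(1,1): Delta=-0.1483 Bond=23.3115
V0=2.9349

The replicating-portfolio and risk-neutral prices coincide; use p* = (1.02−0.8)/(1.07−0.8) = 0.8148 for the latter.
At expiry t=2: V(2,0)=36.2400, V(2,1)=6.0000, V(2,2)=0.0000
Node (1,0) S=112.0000: V=(p*·6.0000+(1−p*)·36.2400)/1.02=11.3725; Δ=(6.0000−36.2400)/(119.8400−89.6000)=-1.0000; B=V−Δ·S=123.3725
Node (1,1) S=149.8000: V=(p*·0.0000+(1−p*)·6.0000)/1.02=1.0893; Δ=(0.0000−6.0000)/(160.2860−119.8400)=-0.1483; B=V−Δ·S=23.3115
Node (0,0) S=140.0000: V=(p*·1.0893+(1−p*)·11.3725)/1.02=2.9349; Δ=(1.0893−11.3725)/(149.8000−112.0000)=-0.2720; B=V−Δ·S=41.0209
Each (Δ,B) replicates both successor values, so the strategy is self-financing and V0 is arbitrage-free.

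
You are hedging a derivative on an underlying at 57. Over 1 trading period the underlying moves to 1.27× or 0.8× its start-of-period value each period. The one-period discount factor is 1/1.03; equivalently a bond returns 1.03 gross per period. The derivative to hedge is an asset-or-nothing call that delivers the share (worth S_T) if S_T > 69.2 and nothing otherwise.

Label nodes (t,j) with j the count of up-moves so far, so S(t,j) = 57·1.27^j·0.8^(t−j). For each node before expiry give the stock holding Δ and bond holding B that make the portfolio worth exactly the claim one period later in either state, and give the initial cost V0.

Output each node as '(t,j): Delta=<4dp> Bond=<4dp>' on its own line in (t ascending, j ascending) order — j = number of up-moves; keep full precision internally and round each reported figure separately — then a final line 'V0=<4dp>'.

Risk-neutral probability p* = (R−d)/(u−d) = (1.03−0.8)/(1.27−0.8) = 0.4894.
Terminal values V(1,·): V(1,0)=0.0000, V(1,1)=72.3900
Node (0,0) S=57.0000: V=(p*·72.3900+(1−p*)·0.0000)/1.03=34.3931; Δ=(72.3900−0.0000)/(72.3900−45.6000)=2.7021; B=V−Δ·S=-119.6282
Check: Δ(0,0)·S0 + B(0,0) = 34.3931 = V0.

(0,0): Delta=2.7021 Bond=-119.6282
V0=34.3931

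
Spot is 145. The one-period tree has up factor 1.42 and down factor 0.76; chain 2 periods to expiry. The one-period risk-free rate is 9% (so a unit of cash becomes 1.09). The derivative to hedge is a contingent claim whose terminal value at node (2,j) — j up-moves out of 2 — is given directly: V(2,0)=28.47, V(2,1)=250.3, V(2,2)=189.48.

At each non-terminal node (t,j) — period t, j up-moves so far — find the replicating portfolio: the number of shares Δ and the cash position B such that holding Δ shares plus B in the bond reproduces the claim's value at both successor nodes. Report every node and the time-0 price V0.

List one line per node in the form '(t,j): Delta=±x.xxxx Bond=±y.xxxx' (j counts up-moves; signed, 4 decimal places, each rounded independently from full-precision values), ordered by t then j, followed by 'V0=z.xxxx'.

(0,0): Delta=0.7718 Bond=39.2915
(1,0): Delta=3.0500 Bond=-208.2299
(1,1): Delta=-0.4476 Bond=293.8855
V0=151.1973

The replicating-portfolio and risk-neutral prices coincide; use p* = (1.09−0.76)/(1.42−0.76) = 0.5000 for the latter.
Terminal values V(2,·): V(2,0)=28.4700, V(2,1)=250.3000, V(2,2)=189.4800
Node (1,0) S=110.2000: V=(p*·250.3000+(1−p*)·28.4700)/1.09=127.8761; Δ=(250.3000−28.4700)/(156.4840−83.7520)=3.0500; B=V−Δ·S=-208.2299
Node (1,1) S=205.9000: V=(p*·189.4800+(1−p*)·250.3000)/1.09=201.7339; Δ=(189.4800−250.3000)/(292.3780−156.4840)=-0.4476; B=V−Δ·S=293.8855
Node (0,0) S=145.0000: V=(p*·201.7339+(1−p*)·127.8761)/1.09=151.1973; Δ=(201.7339−127.8761)/(205.9000−110.2000)=0.7718; B=V−Δ·S=39.2915
Each (Δ,B) replicates both successor values, so the strategy is self-financing and V0 is arbitrage-free.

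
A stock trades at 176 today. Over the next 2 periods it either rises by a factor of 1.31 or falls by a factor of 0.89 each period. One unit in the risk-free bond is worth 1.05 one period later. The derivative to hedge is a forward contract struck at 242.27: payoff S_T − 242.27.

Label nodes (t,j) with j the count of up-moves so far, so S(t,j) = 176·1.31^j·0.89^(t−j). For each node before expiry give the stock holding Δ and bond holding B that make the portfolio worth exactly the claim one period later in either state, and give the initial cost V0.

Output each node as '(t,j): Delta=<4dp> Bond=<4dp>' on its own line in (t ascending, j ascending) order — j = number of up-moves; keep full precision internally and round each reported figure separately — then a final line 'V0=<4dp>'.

Risk-neutral probability p* = (R−d)/(u−d) = (1.05−0.89)/(1.31−0.89) = 0.3810.
Terminal payoffs: V(2,0)=-102.8604, V(2,1)=-37.0716, V(2,2)=59.7636
(1,0): S=156.6400. Δ = (V_up−V_dn)/(S_up−S_dn) = (-37.0716−-102.8604)/(205.1984−139.4096) = 1.0000. V = [p*·-37.0716 + (1−p*)·-102.8604]/1.05 = -74.0933. B = V − Δ·S = -230.7333.
(1,1): S=230.5600. Δ = (V_up−V_dn)/(S_up−S_dn) = (59.7636−-37.0716)/(302.0336−205.1984) = 1.0000. V = [p*·59.7636 + (1−p*)·-37.0716]/1.05 = -0.1733. B = V − Δ·S = -230.7333.
(0,0): S=176.0000. Δ = (V_up−V_dn)/(S_up−S_dn) = (-0.1733−-74.0933)/(230.5600−156.6400) = 1.0000. V = [p*·-0.1733 + (1−p*)·-74.0933]/1.05 = -43.7460. B = V − Δ·S = -219.7460.
Each (Δ,B) replicates both successor values, so the strategy is self-financing and V0 is arbitrage-free.

(0,0): Delta=1.0000 Bond=-219.7460
(1,0): Delta=1.0000 Bond=-230.7333
(1,1): Delta=1.0000 Bond=-230.7333
V0=-43.7460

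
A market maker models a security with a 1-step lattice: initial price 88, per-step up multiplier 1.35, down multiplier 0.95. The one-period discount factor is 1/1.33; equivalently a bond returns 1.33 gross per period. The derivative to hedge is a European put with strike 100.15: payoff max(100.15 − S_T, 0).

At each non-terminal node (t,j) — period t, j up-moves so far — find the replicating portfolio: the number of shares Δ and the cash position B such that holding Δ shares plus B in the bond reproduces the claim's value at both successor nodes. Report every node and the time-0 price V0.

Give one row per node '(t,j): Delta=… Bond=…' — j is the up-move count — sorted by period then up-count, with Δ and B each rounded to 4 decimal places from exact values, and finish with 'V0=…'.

No-arbitrage ⇒ martingale measure with p* = (R−d)/(u−d) = 0.9500.
At expiry t=1: V(1,0)=16.5500, V(1,1)=0.0000
Node (0,0) S=88.0000: V=(p*·0.0000+(1−p*)·16.5500)/1.33=0.6222; Δ=(0.0000−16.5500)/(118.8000−83.6000)=-0.4702; B=V−Δ·S=41.9972
Self-financing check: at every node Δ·S+B equals the discounted successor values.

(0,0): Delta=-0.4702 Bond=41.9972
V0=0.6222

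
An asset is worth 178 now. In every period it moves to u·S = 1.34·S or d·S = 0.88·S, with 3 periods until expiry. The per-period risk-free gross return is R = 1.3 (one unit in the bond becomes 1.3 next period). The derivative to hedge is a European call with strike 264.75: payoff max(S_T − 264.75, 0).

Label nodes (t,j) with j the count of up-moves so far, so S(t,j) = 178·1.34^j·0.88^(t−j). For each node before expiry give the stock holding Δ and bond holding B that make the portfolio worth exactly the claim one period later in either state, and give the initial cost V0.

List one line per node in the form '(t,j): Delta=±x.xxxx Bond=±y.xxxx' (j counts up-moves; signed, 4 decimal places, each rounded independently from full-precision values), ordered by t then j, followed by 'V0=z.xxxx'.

Since d<R<u, set p* = (R−d)/(u−d) = 0.9130; price each node as the discounted p*-expectation of its children.
Payoff layer (t=3): V(3,0)=0.0000, V(3,1)=0.0000, V(3,2)=16.5128, V(3,3)=163.5365
Node (2,0) S=137.8432: V=(p*·0.0000+(1−p*)·0.0000)/1.3=0.0000; Δ=(0.0000−0.0000)/(184.7099−121.3020)=0.0000; B=V−Δ·S=0.0000
Node (2,1) S=209.8976: V=(p*·16.5128+(1−p*)·0.0000)/1.3=11.5976; Δ=(16.5128−0.0000)/(281.2628−184.7099)=0.1710; B=V−Δ·S=-24.2997
Node (2,2) S=319.6168: V=(p*·163.5365+(1−p*)·16.5128)/1.3=115.9630; Δ=(163.5365−16.5128)/(428.2865−281.2628)=1.0000; B=V−Δ·S=-203.6538
Node (1,0) S=156.6400: V=(p*·11.5976+(1−p*)·0.0000)/1.3=8.1455; Δ=(11.5976−0.0000)/(209.8976−137.8432)=0.1610; B=V−Δ·S=-17.0667
Node (1,1) S=238.5200: V=(p*·115.9630+(1−p*)·11.5976)/1.3=82.2213; Δ=(115.9630−11.5976)/(319.6168−209.8976)=0.9512; B=V−Δ·S=-144.6599
Node (0,0) S=178.0000: V=(p*·82.2213+(1−p*)·8.1455)/1.3=58.2923; Δ=(82.2213−8.1455)/(238.5200−156.6400)=0.9047; B=V−Δ·S=-102.7422
Self-financing check: at every node Δ·S+B equals the discounted successor values.

(0,0): Delta=0.9047 Bond=-102.7422
(1,0): Delta=0.1610 Bond=-17.0667
(1,1): Delta=0.9512 Bond=-144.6599
(2,0): Delta=0.0000 Bond=0.0000
(2,1): Delta=0.1710 Bond=-24.2997
(2,2): Delta=1.0000 Bond=-203.6538
V0=58.2923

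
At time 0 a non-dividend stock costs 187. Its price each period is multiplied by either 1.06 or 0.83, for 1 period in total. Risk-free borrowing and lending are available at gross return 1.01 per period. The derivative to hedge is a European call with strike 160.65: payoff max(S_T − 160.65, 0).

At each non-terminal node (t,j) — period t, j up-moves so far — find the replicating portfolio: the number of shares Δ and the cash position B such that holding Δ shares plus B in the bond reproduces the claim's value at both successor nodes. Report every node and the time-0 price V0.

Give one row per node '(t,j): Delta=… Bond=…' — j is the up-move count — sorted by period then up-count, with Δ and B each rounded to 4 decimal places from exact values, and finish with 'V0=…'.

Since d<R<u, set p* = (R−d)/(u−d) = 0.7826; price each node as the discounted p*-expectation of its children.
At expiry t=1: V(1,0)=0.0000, V(1,1)=37.5700
Node (0,0) S=187.0000: V=(p*·37.5700+(1−p*)·0.0000)/1.01=29.1115; Δ=(37.5700−0.0000)/(198.2200−155.2100)=0.8735; B=V−Δ·S=-134.2363
Each (Δ,B) replicates both successor values, so the strategy is self-financing and V0 is arbitrage-free.

(0,0): Delta=0.8735 Bond=-134.2363
V0=29.1115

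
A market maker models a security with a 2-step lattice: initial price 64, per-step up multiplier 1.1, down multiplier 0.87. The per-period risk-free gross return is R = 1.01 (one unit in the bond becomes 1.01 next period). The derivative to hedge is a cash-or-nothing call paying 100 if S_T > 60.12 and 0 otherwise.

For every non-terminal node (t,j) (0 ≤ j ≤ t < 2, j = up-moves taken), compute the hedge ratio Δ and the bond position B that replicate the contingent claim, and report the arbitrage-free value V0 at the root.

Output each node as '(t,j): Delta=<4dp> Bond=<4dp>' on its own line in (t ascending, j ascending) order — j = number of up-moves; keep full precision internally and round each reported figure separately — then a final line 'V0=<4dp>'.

The replicating-portfolio and risk-neutral prices coincide; use p* = (1.01−0.87)/(1.1−0.87) = 0.6087 for the latter.
Payoff layer (t=2): V(2,0)=0.0000, V(2,1)=100.0000, V(2,2)=100.0000
Node (1,0) S=55.6800: V=(p*·100.0000+(1−p*)·0.0000)/1.01=60.2669; Δ=(100.0000−0.0000)/(61.2480−48.4416)=7.8086; B=V−Δ·S=-374.5157
Node (1,1) S=70.4000: V=(p*·100.0000+(1−p*)·100.0000)/1.01=99.0099; Δ=(100.0000−100.0000)/(77.4400−61.2480)=0.0000; B=V−Δ·S=99.0099
Node (0,0) S=64.0000: V=(p*·99.0099+(1−p*)·60.2669)/1.01=83.0194; Δ=(99.0099−60.2669)/(70.4000−55.6800)=2.6320; B=V−Δ·S=-85.4284
The time-0 hedge costs 83.0194, which is the no-arbitrage price.

(0,0): Delta=2.6320 Bond=-85.4284
(1,0): Delta=7.8086 Bond=-374.5157
(1,1): Delta=0.0000 Bond=99.0099
V0=83.0194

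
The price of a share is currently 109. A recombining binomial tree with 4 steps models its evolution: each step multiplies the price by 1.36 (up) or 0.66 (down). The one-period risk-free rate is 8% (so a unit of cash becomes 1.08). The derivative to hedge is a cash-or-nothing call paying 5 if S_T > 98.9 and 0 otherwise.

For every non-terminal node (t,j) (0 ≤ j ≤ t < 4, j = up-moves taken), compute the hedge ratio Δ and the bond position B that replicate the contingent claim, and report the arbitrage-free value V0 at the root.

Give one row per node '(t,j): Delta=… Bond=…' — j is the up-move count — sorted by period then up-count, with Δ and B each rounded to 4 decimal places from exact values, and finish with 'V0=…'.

The replicating-portfolio and risk-neutral prices coincide; use p* = (1.08−0.66)/(1.36−0.66) = 0.6000 for the latter.
At expiry t=4: V(4,0)=0.0000, V(4,1)=0.0000, V(4,2)=0.0000, V(4,3)=5.0000, V(4,4)=5.0000
Node (3,0) S=31.3371: V=(p*·0.0000+(1−p*)·0.0000)/1.08=0.0000; Δ=(0.0000−0.0000)/(42.6184−20.6825)=0.0000; B=V−Δ·S=0.0000
Node (3,1) S=64.5733: V=(p*·0.0000+(1−p*)·0.0000)/1.08=0.0000; Δ=(0.0000−0.0000)/(87.8197−42.6184)=0.0000; B=V−Δ·S=0.0000
Node (3,2) S=133.0602: V=(p*·5.0000+(1−p*)·0.0000)/1.08=2.7778; Δ=(5.0000−0.0000)/(180.9619−87.8197)=0.0537; B=V−Δ·S=-4.3651
Node (3,3) S=274.1847: V=(p*·5.0000+(1−p*)·5.0000)/1.08=4.6296; Δ=(5.0000−5.0000)/(372.8912−180.9619)=0.0000; B=V−Δ·S=4.6296
Node (2,0) S=47.4804: V=(p*·0.0000+(1−p*)·0.0000)/1.08=0.0000; Δ=(0.0000−0.0000)/(64.5733−31.3371)=0.0000; B=V−Δ·S=0.0000
Node (2,1) S=97.8384: V=(p*·2.7778+(1−p*)·0.0000)/1.08=1.5432; Δ=(2.7778−0.0000)/(133.0602−64.5733)=0.0406; B=V−Δ·S=-2.4250
Node (2,2) S=201.6064: V=(p*·4.6296+(1−p*)·2.7778)/1.08=3.6008; Δ=(4.6296−2.7778)/(274.1847−133.0602)=0.0131; B=V−Δ·S=0.9553
Node (1,0) S=71.9400: V=(p*·1.5432+(1−p*)·0.0000)/1.08=0.8573; Δ=(1.5432−0.0000)/(97.8384−47.4804)=0.0306; B=V−Δ·S=-1.3472
Node (1,1) S=148.2400: V=(p*·3.6008+(1−p*)·1.5432)/1.08=2.5720; Δ=(3.6008−1.5432)/(201.6064−97.8384)=0.0198; B=V−Δ·S=-0.3674
Node (0,0) S=109.0000: V=(p*·2.5720+(1−p*)·0.8573)/1.08=1.7464; Δ=(2.5720−0.8573)/(148.2400−71.9400)=0.0225; B=V−Δ·S=-0.7031
Self-financing check: at every node Δ·S+B equals the discounted successor values.

(0,0): Delta=0.0225 Bond=-0.7031
(1,0): Delta=0.0306 Bond=-1.3472
(1,1): Delta=0.0198 Bond=-0.3674
(2,0): Delta=0.0000 Bond=0.0000
(2,1): Delta=0.0406 Bond=-2.4250
(2,2): Delta=0.0131 Bond=0.9553
(3,0): Delta=0.0000 Bond=0.0000
(3,1): Delta=0.0000 Bond=0.0000
(3,2): Delta=0.0537 Bond=-4.3651
(3,3): Delta=0.0000 Bond=4.6296
V0=1.7464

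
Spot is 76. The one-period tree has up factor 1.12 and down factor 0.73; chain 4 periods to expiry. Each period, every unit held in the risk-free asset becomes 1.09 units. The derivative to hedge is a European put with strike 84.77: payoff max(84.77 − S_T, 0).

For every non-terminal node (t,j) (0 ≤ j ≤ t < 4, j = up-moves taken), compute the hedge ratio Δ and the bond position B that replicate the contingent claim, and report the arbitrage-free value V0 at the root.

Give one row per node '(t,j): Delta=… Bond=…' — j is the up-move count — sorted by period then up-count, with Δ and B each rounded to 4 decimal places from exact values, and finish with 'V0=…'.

(0,0): Delta=-0.2866 Bond=23.7401
(1,0): Delta=-1.0000 Bond=65.4580
(1,1): Delta=-0.2478 Bond=22.5783
(2,0): Delta=-1.0000 Bond=71.3492
(2,1): Delta=-1.0000 Bond=71.3492
(2,2): Delta=-0.2070 Bond=20.7154
(3,0): Delta=-1.0000 Bond=77.7706
(3,1): Delta=-1.0000 Bond=77.7706
(3,2): Delta=-1.0000 Bond=77.7706
(3,3): Delta=-0.1639 Bond=17.9806
V0=1.9610

Under the risk-neutral measure, an up-move has probability p* = (R−d)/(u−d) = 0.9231 and values discount at R = 1.09.
At expiry t=4: V(4,0)=63.1873, V(4,1)=51.6569, V(4,2)=33.9663, V(4,3)=6.8246, V(4,4)=0.0000
(3,0): S=29.5653. Δ = (V_up−V_dn)/(S_up−S_dn) = (51.6569−63.1873)/(33.1131−21.5827) = -1.0000. V = [p*·51.6569 + (1−p*)·63.1873]/1.09 = 48.2054. B = V − Δ·S = 77.7706.
(3,1): S=45.3604. Δ = (V_up−V_dn)/(S_up−S_dn) = (33.9663−51.6569)/(50.8037−33.1131) = -1.0000. V = [p*·33.9663 + (1−p*)·51.6569]/1.09 = 32.4102. B = V − Δ·S = 77.7706.
(3,2): S=69.5941. Δ = (V_up−V_dn)/(S_up−S_dn) = (6.8246−33.9663)/(77.9454−50.8037) = -1.0000. V = [p*·6.8246 + (1−p*)·33.9663]/1.09 = 8.1765. B = V − Δ·S = 77.7706.
(3,3): S=106.7745. Δ = (V_up−V_dn)/(S_up−S_dn) = (0.0000−6.8246)/(119.5875−77.9454) = -0.1639. V = [p*·0.0000 + (1−p*)·6.8246]/1.09 = 0.4816. B = V − Δ·S = 17.9806.
(2,0): S=40.5004. Δ = (V_up−V_dn)/(S_up−S_dn) = (32.4102−48.2054)/(45.3604−29.5653) = -1.0000. V = [p*·32.4102 + (1−p*)·48.2054]/1.09 = 30.8488. B = V − Δ·S = 71.3492.
(2,1): S=62.1376. Δ = (V_up−V_dn)/(S_up−S_dn) = (8.1765−32.4102)/(69.5941−45.3604) = -1.0000. V = [p*·8.1765 + (1−p*)·32.4102]/1.09 = 9.2116. B = V − Δ·S = 71.3492.
(2,2): S=95.3344. Δ = (V_up−V_dn)/(S_up−S_dn) = (0.4816−8.1765)/(106.7745−69.5941) = -0.2070. V = [p*·0.4816 + (1−p*)·8.1765]/1.09 = 0.9849. B = V − Δ·S = 20.7154.
(1,0): S=55.4800. Δ = (V_up−V_dn)/(S_up−S_dn) = (9.2116−30.8488)/(62.1376−40.5004) = -1.0000. V = [p*·9.2116 + (1−p*)·30.8488]/1.09 = 9.9780. B = V − Δ·S = 65.4580.
(1,1): S=85.1200. Δ = (V_up−V_dn)/(S_up−S_dn) = (0.9849−9.2116)/(95.3344−62.1376) = -0.2478. V = [p*·0.9849 + (1−p*)·9.2116]/1.09 = 1.4841. B = V − Δ·S = 22.5783.
(0,0): S=76.0000. Δ = (V_up−V_dn)/(S_up−S_dn) = (1.4841−9.9780)/(85.1200−55.4800) = -0.2866. V = [p*·1.4841 + (1−p*)·9.9780]/1.09 = 1.9610. B = V − Δ·S = 23.7401.
Root portfolio cost Δ·76+B reproduces V0=1.9610.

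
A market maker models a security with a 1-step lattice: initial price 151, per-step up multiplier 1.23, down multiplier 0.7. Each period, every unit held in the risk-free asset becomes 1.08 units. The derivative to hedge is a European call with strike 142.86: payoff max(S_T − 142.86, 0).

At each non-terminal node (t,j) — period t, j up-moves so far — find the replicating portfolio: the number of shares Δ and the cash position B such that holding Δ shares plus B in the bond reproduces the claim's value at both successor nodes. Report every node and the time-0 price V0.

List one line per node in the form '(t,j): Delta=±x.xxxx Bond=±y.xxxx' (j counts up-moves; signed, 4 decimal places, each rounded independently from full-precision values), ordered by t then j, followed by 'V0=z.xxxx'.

Since d<R<u, set p* = (R−d)/(u−d) = 0.7170; price each node as the discounted p*-expectation of its children.
Terminal values V(1,·): V(1,0)=0.0000, V(1,1)=42.8700
(0,0): S=151.0000. Δ = (V_up−V_dn)/(S_up−S_dn) = (42.8700−0.0000)/(185.7300−105.7000) = 0.5357. V = [p*·42.8700 + (1−p*)·0.0000]/1.08 = 28.4602. B = V − Δ·S = -52.4266.
Self-financing check: at every node Δ·S+B equals the discounted successor values.

(0,0): Delta=0.5357 Bond=-52.4266
V0=28.4602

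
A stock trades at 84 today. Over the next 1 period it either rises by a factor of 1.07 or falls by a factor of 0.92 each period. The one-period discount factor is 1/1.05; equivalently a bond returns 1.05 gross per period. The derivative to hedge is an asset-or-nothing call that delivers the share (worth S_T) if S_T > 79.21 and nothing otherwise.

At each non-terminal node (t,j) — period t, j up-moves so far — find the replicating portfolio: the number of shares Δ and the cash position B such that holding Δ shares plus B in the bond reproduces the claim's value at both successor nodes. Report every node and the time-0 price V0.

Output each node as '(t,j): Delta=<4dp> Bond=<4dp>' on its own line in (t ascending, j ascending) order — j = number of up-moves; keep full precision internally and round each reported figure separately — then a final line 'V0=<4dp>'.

(0,0): Delta=7.1333 Bond=-525.0133
V0=74.1867

No-arbitrage ⇒ martingale measure with p* = (R−d)/(u−d) = 0.8667.
Terminal values V(1,·): V(1,0)=0.0000, V(1,1)=89.8800
(0,0): S=84.0000. Δ = (V_up−V_dn)/(S_up−S_dn) = (89.8800−0.0000)/(89.8800−77.2800) = 7.1333. V = [p*·89.8800 + (1−p*)·0.0000]/1.05 = 74.1867. B = V − Δ·S = -525.0133.
Each (Δ,B) replicates both successor values, so the strategy is self-financing and V0 is arbitrage-free.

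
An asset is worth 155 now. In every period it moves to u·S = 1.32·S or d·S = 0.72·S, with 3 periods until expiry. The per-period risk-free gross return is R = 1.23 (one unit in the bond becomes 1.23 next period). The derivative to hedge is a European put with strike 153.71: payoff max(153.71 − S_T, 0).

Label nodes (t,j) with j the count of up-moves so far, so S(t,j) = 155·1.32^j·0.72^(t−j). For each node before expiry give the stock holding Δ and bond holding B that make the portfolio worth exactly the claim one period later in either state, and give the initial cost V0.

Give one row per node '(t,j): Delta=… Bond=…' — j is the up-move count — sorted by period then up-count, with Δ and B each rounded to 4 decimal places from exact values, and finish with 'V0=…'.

(0,0): Delta=-0.0941 Bond=16.2223
(1,0): Delta=-0.5795 Bond=74.1314
(1,1): Delta=-0.0473 Bond=10.3926
(2,0): Delta=-1.0000 Bond=124.9675
(2,1): Delta=-0.5391 Bond=85.2193
(2,2): Delta=0.0000 Bond=0.0000
V0=1.6429

Since d<R<u, set p* = (R−d)/(u−d) = 0.8500; price each node as the discounted p*-expectation of its children.
Terminal values V(3,·): V(3,0)=95.8566, V(3,1)=47.6454, V(3,2)=0.0000, V(3,3)=0.0000
(2,0): S=80.3520. Δ = (V_up−V_dn)/(S_up−S_dn) = (47.6454−95.8566)/(106.0646−57.8534) = -1.0000. V = [p*·47.6454 + (1−p*)·95.8566]/1.23 = 44.6155. B = V − Δ·S = 124.9675.
(2,1): S=147.3120. Δ = (V_up−V_dn)/(S_up−S_dn) = (0.0000−47.6454)/(194.4518−106.0646) = -0.5391. V = [p*·0.0000 + (1−p*)·47.6454]/1.23 = 5.8104. B = V − Δ·S = 85.2193.
(2,2): S=270.0720. Δ = (V_up−V_dn)/(S_up−S_dn) = (0.0000−0.0000)/(356.4950−194.4518) = 0.0000. V = [p*·0.0000 + (1−p*)·0.0000]/1.23 = 0.0000. B = V − Δ·S = 0.0000.
(1,0): S=111.6000. Δ = (V_up−V_dn)/(S_up−S_dn) = (5.8104−44.6155)/(147.3120−80.3520) = -0.5795. V = [p*·5.8104 + (1−p*)·44.6155]/1.23 = 9.4562. B = V − Δ·S = 74.1314.
(1,1): S=204.6000. Δ = (V_up−V_dn)/(S_up−S_dn) = (0.0000−5.8104)/(270.0720−147.3120) = -0.0473. V = [p*·0.0000 + (1−p*)·5.8104]/1.23 = 0.7086. B = V − Δ·S = 10.3926.
(0,0): S=155.0000. Δ = (V_up−V_dn)/(S_up−S_dn) = (0.7086−9.4562)/(204.6000−111.6000) = -0.0941. V = [p*·0.7086 + (1−p*)·9.4562]/1.23 = 1.6429. B = V − Δ·S = 16.2223.
Check: Δ(0,0)·S0 + B(0,0) = 1.6429 = V0.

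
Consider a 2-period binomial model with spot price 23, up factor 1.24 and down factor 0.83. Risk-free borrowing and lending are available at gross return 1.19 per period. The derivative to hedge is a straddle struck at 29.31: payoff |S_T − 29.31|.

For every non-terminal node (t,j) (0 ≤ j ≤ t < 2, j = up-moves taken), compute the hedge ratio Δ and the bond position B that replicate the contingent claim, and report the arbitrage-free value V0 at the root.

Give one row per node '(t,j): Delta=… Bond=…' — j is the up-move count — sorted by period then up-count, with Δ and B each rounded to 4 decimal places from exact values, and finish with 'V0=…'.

Under the risk-neutral measure, an up-move has probability p* = (R−d)/(u−d) = 0.8780 and values discount at R = 1.19.
At expiry t=2: V(2,0)=13.4653, V(2,1)=5.6384, V(2,2)=6.0548
(1,0): S=19.0900. Δ = (V_up−V_dn)/(S_up−S_dn) = (5.6384−13.4653)/(23.6716−15.8447) = -1.0000. V = [p*·5.6384 + (1−p*)·13.4653]/1.19 = 5.5403. B = V − Δ·S = 24.6303.
(1,1): S=28.5200. Δ = (V_up−V_dn)/(S_up−S_dn) = (6.0548−5.6384)/(35.3648−23.6716) = 0.0356. V = [p*·6.0548 + (1−p*)·5.6384]/1.19 = 5.0454. B = V − Δ·S = 4.0298.
(0,0): S=23.0000. Δ = (V_up−V_dn)/(S_up−S_dn) = (5.0454−5.5403)/(28.5200−19.0900) = -0.0525. V = [p*·5.0454 + (1−p*)·5.5403]/1.19 = 4.2905. B = V − Δ·S = 5.4975.
Self-financing check: at every node Δ·S+B equals the discounted successor values.

(0,0): Delta=-0.0525 Bond=5.4975
(1,0): Delta=-1.0000 Bond=24.6303
(1,1): Delta=0.0356 Bond=4.0298
V0=4.2905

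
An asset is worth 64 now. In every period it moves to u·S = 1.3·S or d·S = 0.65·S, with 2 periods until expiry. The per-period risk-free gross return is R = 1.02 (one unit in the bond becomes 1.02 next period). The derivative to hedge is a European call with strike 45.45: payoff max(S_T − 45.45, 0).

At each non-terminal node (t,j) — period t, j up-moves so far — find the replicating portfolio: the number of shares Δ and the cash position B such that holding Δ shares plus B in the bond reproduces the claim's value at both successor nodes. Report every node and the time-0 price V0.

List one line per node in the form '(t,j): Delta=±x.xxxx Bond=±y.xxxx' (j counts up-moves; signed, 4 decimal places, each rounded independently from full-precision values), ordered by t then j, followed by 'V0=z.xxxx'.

(0,0): Delta=0.8131 Bond=-28.4401
(1,0): Delta=0.3192 Bond=-8.4608
(1,1): Delta=1.0000 Bond=-44.5588
V0=23.5984

Risk-neutral probability p* = (R−d)/(u−d) = (1.02−0.65)/(1.3−0.65) = 0.5692.
At expiry t=2: V(2,0)=0.0000, V(2,1)=8.6300, V(2,2)=62.7100
(1,0): S=41.6000. Δ = (V_up−V_dn)/(S_up−S_dn) = (8.6300−0.0000)/(54.0800−27.0400) = 0.3192. V = [p*·8.6300 + (1−p*)·0.0000]/1.02 = 4.8161. B = V − Δ·S = -8.4608.
(1,1): S=83.2000. Δ = (V_up−V_dn)/(S_up−S_dn) = (62.7100−8.6300)/(108.1600−54.0800) = 1.0000. V = [p*·62.7100 + (1−p*)·8.6300]/1.02 = 38.6412. B = V − Δ·S = -44.5588.
(0,0): S=64.0000. Δ = (V_up−V_dn)/(S_up−S_dn) = (38.6412−4.8161)/(83.2000−41.6000) = 0.8131. V = [p*·38.6412 + (1−p*)·4.8161]/1.02 = 23.5984. B = V − Δ·S = -28.4401.
Each (Δ,B) replicates both successor values, so the strategy is self-financing and V0 is arbitrage-free.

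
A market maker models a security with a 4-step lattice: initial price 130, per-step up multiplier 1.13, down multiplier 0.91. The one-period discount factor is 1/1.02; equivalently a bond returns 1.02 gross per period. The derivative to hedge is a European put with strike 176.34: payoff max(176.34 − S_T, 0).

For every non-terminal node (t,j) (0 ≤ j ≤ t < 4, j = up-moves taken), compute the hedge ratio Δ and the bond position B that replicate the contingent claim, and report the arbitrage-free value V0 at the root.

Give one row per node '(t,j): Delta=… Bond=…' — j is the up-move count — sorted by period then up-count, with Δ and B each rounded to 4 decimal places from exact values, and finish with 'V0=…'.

Risk-neutral probability p* = (R−d)/(u−d) = (1.02−0.91)/(1.13−0.91) = 0.5000.
Terminal payoffs: V(4,0)=87.1926, V(4,1)=65.6404, V(4,2)=38.8779, V(4,3)=5.6453, V(4,4)=0.0000
  t=3,j=0: stock 97.9642 → up 110.6996 (V=65.6404), down 89.1474 (V=87.1926). Price 74.9181; hedge Δ=-1.0000, bond B=172.8824.
  t=3,j=1: stock 121.6479 → up 137.4621 (V=38.8779), down 110.6996 (V=65.6404). Price 51.2345; hedge Δ=-1.0000, bond B=172.8824.
  t=3,j=2: stock 151.0573 → up 170.6947 (V=5.6453), down 137.4621 (V=38.8779). Price 21.8251; hedge Δ=-1.0000, bond B=172.8824.
  t=3,j=3: stock 187.5766 → up 211.9616 (V=0.0000), down 170.6947 (V=5.6453). Price 2.7673; hedge Δ=-0.1368, bond B=28.4277.
  t=2,j=0: stock 107.6530 → up 121.6479 (V=51.2345), down 97.9642 (V=74.9181). Price 61.8395; hedge Δ=-1.0000, bond B=169.4925.
  t=2,j=1: stock 133.6790 → up 151.0573 (V=21.8251), down 121.6479 (V=51.2345). Price 35.8135; hedge Δ=-1.0000, bond B=169.4925.
  t=2,j=2: stock 165.9970 → up 187.5766 (V=2.7673), down 151.0573 (V=21.8251). Price 12.0551; hedge Δ=-0.5219, bond B=98.6814.
  t=1,j=0: stock 118.3000 → up 133.6790 (V=35.8135), down 107.6530 (V=61.8395). Price 47.8691; hedge Δ=-1.0000, bond B=166.1691.
  t=1,j=1: stock 146.9000 → up 165.9970 (V=12.0551), down 133.6790 (V=35.8135). Price 23.4650; hedge Δ=-0.7351, bond B=131.4578.
  t=0,j=0: stock 130.0000 → up 146.9000 (V=23.4650), down 118.3000 (V=47.8691). Price 34.9677; hedge Δ=-0.8533, bond B=145.8955.
Each (Δ,B) replicates both successor values, so the strategy is self-financing and V0 is arbitrage-free.

(0,0): Delta=-0.8533 Bond=145.8955
(1,0): Delta=-1.0000 Bond=166.1691
(1,1): Delta=-0.7351 Bond=131.4578
(2,0): Delta=-1.0000 Bond=169.4925
(2,1): Delta=-1.0000 Bond=169.4925
(2,2): Delta=-0.5219 Bond=98.6814
(3,0): Delta=-1.0000 Bond=172.8824
(3,1): Delta=-1.0000 Bond=172.8824
(3,2): Delta=-1.0000 Bond=172.8824
(3,3): Delta=-0.1368 Bond=28.4277
V0=34.9677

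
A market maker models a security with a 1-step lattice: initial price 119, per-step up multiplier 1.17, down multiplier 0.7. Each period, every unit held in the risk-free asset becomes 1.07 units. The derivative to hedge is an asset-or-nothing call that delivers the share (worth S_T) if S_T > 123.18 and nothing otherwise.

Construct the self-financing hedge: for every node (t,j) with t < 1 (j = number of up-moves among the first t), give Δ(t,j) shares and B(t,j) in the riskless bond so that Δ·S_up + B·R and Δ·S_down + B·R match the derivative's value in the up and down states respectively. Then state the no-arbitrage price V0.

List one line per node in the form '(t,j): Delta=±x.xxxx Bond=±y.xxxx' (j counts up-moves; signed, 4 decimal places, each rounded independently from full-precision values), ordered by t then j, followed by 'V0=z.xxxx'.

Risk-neutral probability p* = (R−d)/(u−d) = (1.07−0.7)/(1.17−0.7) = 0.7872.
Payoff layer (t=1): V(1,0)=0.0000, V(1,1)=139.2300
  t=0,j=0: stock 119.0000 → up 139.2300 (V=139.2300), down 83.3000 (V=0.0000). Price 102.4361; hedge Δ=2.4894, bond B=-193.7980.
Check: Δ(0,0)·S0 + B(0,0) = 102.4361 = V0.

(0,0): Delta=2.4894 Bond=-193.7980
V0=102.4361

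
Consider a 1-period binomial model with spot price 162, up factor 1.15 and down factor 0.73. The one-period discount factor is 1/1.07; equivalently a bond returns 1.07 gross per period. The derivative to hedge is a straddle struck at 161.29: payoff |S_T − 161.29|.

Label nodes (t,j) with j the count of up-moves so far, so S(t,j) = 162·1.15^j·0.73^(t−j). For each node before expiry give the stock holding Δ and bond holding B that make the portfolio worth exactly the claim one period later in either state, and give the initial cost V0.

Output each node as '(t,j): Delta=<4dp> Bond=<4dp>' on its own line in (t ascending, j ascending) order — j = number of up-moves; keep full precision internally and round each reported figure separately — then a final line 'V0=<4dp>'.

The replicating-portfolio and risk-neutral prices coincide; use p* = (1.07−0.73)/(1.15−0.73) = 0.8095 for the latter.
Terminal values V(1,·): V(1,0)=43.0300, V(1,1)=25.0100
Node (0,0) S=162.0000: V=(p*·25.0100+(1−p*)·43.0300)/1.07=26.5817; Δ=(25.0100−43.0300)/(186.3000−118.2600)=-0.2648; B=V−Δ·S=69.4864
Each (Δ,B) replicates both successor values, so the strategy is self-financing and V0 is arbitrage-free.

(0,0): Delta=-0.2648 Bond=69.4864
V0=26.5817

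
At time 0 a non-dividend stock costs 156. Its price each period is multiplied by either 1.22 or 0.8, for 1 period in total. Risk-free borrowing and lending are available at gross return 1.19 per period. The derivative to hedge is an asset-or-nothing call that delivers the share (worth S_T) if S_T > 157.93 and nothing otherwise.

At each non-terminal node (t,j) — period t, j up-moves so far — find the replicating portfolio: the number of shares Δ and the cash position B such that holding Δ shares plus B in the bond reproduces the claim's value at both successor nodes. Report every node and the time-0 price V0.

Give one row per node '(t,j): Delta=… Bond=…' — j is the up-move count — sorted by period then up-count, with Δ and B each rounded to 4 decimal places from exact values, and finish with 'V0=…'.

Risk-neutral probability p* = (R−d)/(u−d) = (1.19−0.8)/(1.22−0.8) = 0.9286.
At expiry t=1: V(1,0)=0.0000, V(1,1)=190.3200
Node (0,0) S=156.0000: V=(p*·190.3200+(1−p*)·0.0000)/1.19=148.5090; Δ=(190.3200−0.0000)/(190.3200−124.8000)=2.9048; B=V−Δ·S=-304.6339
The time-0 hedge costs 148.5090, which is the no-arbitrage price.

(0,0): Delta=2.9048 Bond=-304.6339
V0=148.5090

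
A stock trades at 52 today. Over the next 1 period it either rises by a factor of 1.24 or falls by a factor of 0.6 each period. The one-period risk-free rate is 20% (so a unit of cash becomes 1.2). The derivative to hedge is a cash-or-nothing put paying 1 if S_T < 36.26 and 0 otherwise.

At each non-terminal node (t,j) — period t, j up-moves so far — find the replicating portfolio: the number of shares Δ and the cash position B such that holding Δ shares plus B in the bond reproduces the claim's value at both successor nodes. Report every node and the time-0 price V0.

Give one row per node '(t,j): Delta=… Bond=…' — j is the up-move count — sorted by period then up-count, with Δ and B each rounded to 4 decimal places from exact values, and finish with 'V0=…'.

The replicating-portfolio and risk-neutral prices coincide; use p* = (1.2−0.6)/(1.24−0.6) = 0.9375 for the latter.
Terminal payoffs: V(1,0)=1.0000, V(1,1)=0.0000
Node (0,0) S=52.0000: V=(p*·0.0000+(1−p*)·1.0000)/1.2=0.0521; Δ=(0.0000−1.0000)/(64.4800−31.2000)=-0.0300; B=V−Δ·S=1.6146
Root portfolio cost Δ·52+B reproduces V0=0.0521.

(0,0): Delta=-0.0300 Bond=1.6146
V0=0.0521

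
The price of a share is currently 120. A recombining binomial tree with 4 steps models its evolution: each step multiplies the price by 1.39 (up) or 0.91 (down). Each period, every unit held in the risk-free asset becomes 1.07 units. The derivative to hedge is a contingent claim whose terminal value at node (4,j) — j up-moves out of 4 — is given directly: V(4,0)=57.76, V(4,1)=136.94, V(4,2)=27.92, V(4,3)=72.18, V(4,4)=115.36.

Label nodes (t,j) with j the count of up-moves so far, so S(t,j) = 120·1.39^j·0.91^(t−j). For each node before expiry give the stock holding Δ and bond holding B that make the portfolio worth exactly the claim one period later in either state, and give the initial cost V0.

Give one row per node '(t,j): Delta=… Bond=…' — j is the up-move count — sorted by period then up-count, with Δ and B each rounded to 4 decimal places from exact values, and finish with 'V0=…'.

(0,0): Delta=-0.1921 Bond=85.8695
(1,0): Delta=-0.1390 Bond=86.0829
(1,1): Delta=-0.2617 Bond=103.4752
(2,0): Delta=0.3222 Bond=46.2688
(2,1): Delta=-0.7430 Bond=183.7884
(2,2): Delta=0.3687 Bond=-35.4212
(3,0): Delta=1.8242 Bond=-86.3104
(3,1): Delta=-1.6443 Bond=321.1437
(3,2): Delta=0.4370 Bond=-52.3267
(3,3): Delta=0.2791 Bond=-9.0487
V0=62.8128

Since d<R<u, set p* = (R−d)/(u−d) = 0.3333; price each node as the discounted p*-expectation of its children.
At expiry t=4: V(4,0)=57.7600, V(4,1)=136.9400, V(4,2)=27.9200, V(4,3)=72.1800, V(4,4)=115.3600
  t=3,j=0: stock 90.4285 → up 125.6956 (V=136.9400), down 82.2900 (V=57.7600). Price 78.6480; hedge Δ=1.8242, bond B=-86.3104.
  t=3,j=1: stock 138.1271 → up 191.9966 (V=27.9200), down 125.6956 (V=136.9400). Price 94.0187; hedge Δ=-1.6443, bond B=321.1437.
  t=3,j=2: stock 210.9853 → up 293.2696 (V=72.1800), down 191.9966 (V=27.9200). Price 39.8816; hedge Δ=0.4370, bond B=-52.3267.
  t=3,j=3: stock 322.2743 → up 447.9612 (V=115.3600), down 293.2696 (V=72.1800). Price 80.9097; hedge Δ=0.2791, bond B=-9.0487.
  t=2,j=0: stock 99.3720 → up 138.1271 (V=94.0187), down 90.4285 (V=78.6480). Price 78.2912; hedge Δ=0.3222, bond B=46.2688.
  t=2,j=1: stock 151.7880 → up 210.9853 (V=39.8816), down 138.1271 (V=94.0187). Price 71.0028; hedge Δ=-0.7430, bond B=183.7884.
  t=2,j=2: stock 231.8520 → up 322.2743 (V=80.9097), down 210.9853 (V=39.8816). Price 50.0539; hedge Δ=0.3687, bond B=-35.4212.
  t=1,j=0: stock 109.2000 → up 151.7880 (V=71.0028), down 99.3720 (V=78.2912). Price 70.8988; hedge Δ=-0.1390, bond B=86.0829.
  t=1,j=1: stock 166.8000 → up 231.8520 (V=50.0539), down 151.7880 (V=71.0028). Price 59.8316; hedge Δ=-0.2617, bond B=103.4752.
  t=0,j=0: stock 120.0000 → up 166.8000 (V=59.8316), down 109.2000 (V=70.8988). Price 62.8128; hedge Δ=-0.1921, bond B=85.8695.
Self-financing check: at every node Δ·S+B equals the discounted successor values.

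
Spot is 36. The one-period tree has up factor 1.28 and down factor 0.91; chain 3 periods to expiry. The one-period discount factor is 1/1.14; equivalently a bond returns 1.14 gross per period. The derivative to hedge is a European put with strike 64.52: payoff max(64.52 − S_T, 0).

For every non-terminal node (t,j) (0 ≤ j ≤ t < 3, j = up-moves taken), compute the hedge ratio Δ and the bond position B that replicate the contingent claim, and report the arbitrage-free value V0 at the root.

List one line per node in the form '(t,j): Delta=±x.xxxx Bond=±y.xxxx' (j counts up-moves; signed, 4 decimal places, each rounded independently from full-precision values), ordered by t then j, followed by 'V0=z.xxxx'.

(0,0): Delta=-0.7550 Bond=36.5074
(1,0): Delta=-1.0000 Bond=49.6460
(1,1): Delta=-0.6489 Bond=36.7321
(2,0): Delta=-1.0000 Bond=56.5965
(2,1): Delta=-1.0000 Bond=56.5965
(2,2): Delta=-0.4970 Bond=32.9135
V0=9.3289

No-arbitrage ⇒ martingale measure with p* = (R−d)/(u−d) = 0.6216.
Payoff layer (t=3): V(3,0)=37.3914, V(3,1)=26.3612, V(3,2)=10.8460, V(3,3)=0.0000
  t=2,j=0: stock 29.8116 → up 38.1588 (V=26.3612), down 27.1286 (V=37.3914). Price 26.7849; hedge Δ=-1.0000, bond B=56.5965.
  t=2,j=1: stock 41.9328 → up 53.6740 (V=10.8460), down 38.1588 (V=26.3612). Price 14.6637; hedge Δ=-1.0000, bond B=56.5965.
  t=2,j=2: stock 58.9824 → up 75.4975 (V=0.0000), down 53.6740 (V=10.8460). Price 3.5999; hedge Δ=-0.4970, bond B=32.9135.
  t=1,j=0: stock 32.7600 → up 41.9328 (V=14.6637), down 29.8116 (V=26.7849). Price 16.8860; hedge Δ=-1.0000, bond B=49.6460.
  t=1,j=1: stock 46.0800 → up 58.9824 (V=3.5999), down 41.9328 (V=14.6637). Price 6.8300; hedge Δ=-0.6489, bond B=36.7321.
  t=0,j=0: stock 36.0000 → up 46.0800 (V=6.8300), down 32.7600 (V=16.8860). Price 9.3289; hedge Δ=-0.7550, bond B=36.5074.
The time-0 hedge costs 9.3289, which is the no-arbitrage price.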